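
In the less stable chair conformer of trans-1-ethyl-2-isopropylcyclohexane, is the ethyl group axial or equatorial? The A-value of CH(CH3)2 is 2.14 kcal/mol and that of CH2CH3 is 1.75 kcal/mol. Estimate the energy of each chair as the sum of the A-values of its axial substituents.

axial

C1 and C2 have opposite parity, so for the trans isomer the two substituents are e,e in one chair and a,a in the other.
Chair I (isopropyl axial, ethyl axial): E = 3.89 kcal/mol.
Chair II (isopropyl equatorial, ethyl equatorial): E = 0.00 kcal/mol.
Chair I is the less stable (higher-energy) conformer, and in that chair the ethyl group is axial.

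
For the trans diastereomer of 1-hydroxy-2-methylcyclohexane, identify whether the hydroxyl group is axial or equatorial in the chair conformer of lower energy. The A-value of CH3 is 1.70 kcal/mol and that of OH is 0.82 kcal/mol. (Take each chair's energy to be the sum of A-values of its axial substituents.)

equatorial

C1 and C2 have opposite parity, so for the trans isomer the two substituents are e,e in one chair and a,a in the other.
Chair I (methyl axial, hydroxyl axial): E = 2.52 kcal/mol.
Chair II (methyl equatorial, hydroxyl equatorial): E = 0.00 kcal/mol.
Chair II is the more stable (lower-energy) conformer, and in that chair the hydroxyl group is equatorial.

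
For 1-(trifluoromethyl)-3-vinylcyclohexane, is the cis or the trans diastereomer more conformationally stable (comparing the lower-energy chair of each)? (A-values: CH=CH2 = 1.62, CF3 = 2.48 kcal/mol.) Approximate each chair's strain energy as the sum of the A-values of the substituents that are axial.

At 1,3 positions (parity same): cis → (e,e or a,a); trans → (a,e or e,a).
Best chair for cis: E = 0.00 kcal/mol; best chair for trans: E = 1.62 kcal/mol.
The cis isomer is lower by 1.62 kcal/mol.

cis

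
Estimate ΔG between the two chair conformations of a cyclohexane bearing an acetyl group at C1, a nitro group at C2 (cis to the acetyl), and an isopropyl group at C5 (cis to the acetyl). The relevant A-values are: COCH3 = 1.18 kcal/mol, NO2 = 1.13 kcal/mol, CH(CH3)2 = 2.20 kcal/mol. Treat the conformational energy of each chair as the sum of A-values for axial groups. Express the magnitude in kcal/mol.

2.25 kcal/mol

Chair I (acetyl axial, nitro equatorial, isopropyl axial): E = 3.38 kcal/mol.
Chair II (acetyl equatorial, nitro axial, isopropyl equatorial): E = 1.13 kcal/mol.
ΔE = 3.38 − 1.13 = 2.25 kcal/mol; chair II is more stable.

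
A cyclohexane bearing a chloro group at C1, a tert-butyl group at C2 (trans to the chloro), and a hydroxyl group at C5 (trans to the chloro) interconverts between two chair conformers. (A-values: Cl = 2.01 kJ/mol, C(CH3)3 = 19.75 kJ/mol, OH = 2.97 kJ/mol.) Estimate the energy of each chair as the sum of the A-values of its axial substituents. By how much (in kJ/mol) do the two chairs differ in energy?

18.79 kJ/mol

Chair I (chloro axial, tert-butyl axial, hydroxyl equatorial): E = 21.76 kJ/mol.
Chair II (chloro equatorial, tert-butyl equatorial, hydroxyl axial): E = 2.97 kJ/mol.
ΔE = 21.76 − 2.97 = 18.79 kJ/mol; chair II is more stable.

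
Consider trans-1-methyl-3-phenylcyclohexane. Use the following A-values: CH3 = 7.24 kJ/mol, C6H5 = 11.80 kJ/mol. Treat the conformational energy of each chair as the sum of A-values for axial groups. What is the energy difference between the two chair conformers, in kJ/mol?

C1 and C3 have the same parity, so for the trans isomer the two substituents are one axial and one equatorial in each chair.
Chair I (methyl axial, phenyl equatorial): E = 7.24 kJ/mol.
Chair II (methyl equatorial, phenyl axial): E = 11.80 kJ/mol.
ΔE = 11.80 − 7.24 = 4.56 kJ/mol; chair I is more stable.

4.56 kJ/mol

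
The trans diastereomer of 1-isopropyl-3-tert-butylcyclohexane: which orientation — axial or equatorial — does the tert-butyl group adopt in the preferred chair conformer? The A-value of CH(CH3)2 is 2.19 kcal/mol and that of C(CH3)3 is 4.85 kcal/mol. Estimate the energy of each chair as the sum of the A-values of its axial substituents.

C1 and C3 have the same parity, so for the trans isomer the two substituents are one axial and one equatorial in each chair.
Chair I (isopropyl axial, tert-butyl equatorial): E = 2.19 kcal/mol.
Chair II (isopropyl equatorial, tert-butyl axial): E = 4.85 kcal/mol.
Chair I is the more stable (lower-energy) conformer, and in that chair the tert-butyl group is equatorial.

equatorial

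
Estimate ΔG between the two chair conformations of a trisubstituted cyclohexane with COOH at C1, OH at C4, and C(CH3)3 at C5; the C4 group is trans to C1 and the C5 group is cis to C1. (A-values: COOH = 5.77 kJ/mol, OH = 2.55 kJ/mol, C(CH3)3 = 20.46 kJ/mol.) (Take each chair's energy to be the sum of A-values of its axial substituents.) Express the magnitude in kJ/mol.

Chair I (carboxyl axial, hydroxyl axial, tert-butyl axial): E = 28.78 kJ/mol.
Chair II (carboxyl equatorial, hydroxyl equatorial, tert-butyl equatorial): E = 0.00 kJ/mol.
ΔE = 28.78 − 0.00 = 28.78 kJ/mol; chair II is more stable.

28.78 kJ/mol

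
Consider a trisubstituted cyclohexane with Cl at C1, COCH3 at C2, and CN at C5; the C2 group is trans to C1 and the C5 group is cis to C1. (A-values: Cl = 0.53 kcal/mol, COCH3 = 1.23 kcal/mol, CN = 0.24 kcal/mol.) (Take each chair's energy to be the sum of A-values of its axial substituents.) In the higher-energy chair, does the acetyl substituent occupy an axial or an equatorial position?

Chair I (chloro axial, acetyl axial, cyano axial): E = 2.00 kcal/mol.
Chair II (chloro equatorial, acetyl equatorial, cyano equatorial): E = 0.00 kcal/mol.
Chair I is the less stable (higher-energy) conformer, and in that chair the acetyl group is axial.

axial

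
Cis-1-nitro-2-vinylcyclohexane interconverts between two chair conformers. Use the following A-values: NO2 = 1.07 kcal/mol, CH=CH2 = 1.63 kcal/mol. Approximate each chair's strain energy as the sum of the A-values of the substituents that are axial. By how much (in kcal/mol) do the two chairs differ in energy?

0.56 kcal/mol

C1 and C2 have opposite parity, so for the cis isomer the two substituents are one axial and one equatorial in each chair.
Chair I (nitro axial, vinyl equatorial): E = 1.07 kcal/mol.
Chair II (nitro equatorial, vinyl axial): E = 1.63 kcal/mol.
ΔE = 1.63 − 1.07 = 0.56 kcal/mol; chair I is more stable.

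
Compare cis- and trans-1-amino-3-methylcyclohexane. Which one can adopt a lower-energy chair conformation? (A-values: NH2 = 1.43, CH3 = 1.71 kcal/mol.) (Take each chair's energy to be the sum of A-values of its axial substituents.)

At 1,3 positions (parity same): cis → (e,e or a,a); trans → (a,e or e,a).
Best chair for cis: E = 0.00 kcal/mol; best chair for trans: E = 1.43 kcal/mol.
The cis isomer is lower by 1.43 kcal/mol.

cis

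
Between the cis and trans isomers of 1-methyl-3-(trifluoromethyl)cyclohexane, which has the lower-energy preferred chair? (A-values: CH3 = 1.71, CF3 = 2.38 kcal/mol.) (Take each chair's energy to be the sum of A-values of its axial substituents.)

cis

At 1,3 positions (parity same): cis → (e,e or a,a); trans → (a,e or e,a).
Best chair for cis: E = 0.00 kcal/mol; best chair for trans: E = 1.71 kcal/mol.
The cis isomer is lower by 1.71 kcal/mol.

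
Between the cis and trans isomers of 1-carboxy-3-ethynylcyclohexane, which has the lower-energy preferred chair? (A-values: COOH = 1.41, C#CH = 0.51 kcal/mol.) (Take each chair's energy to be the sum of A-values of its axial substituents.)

At 1,3 positions (parity same): cis → (e,e or a,a); trans → (a,e or e,a).
Best chair for cis: E = 0.00 kcal/mol; best chair for trans: E = 0.51 kcal/mol.
The cis isomer is lower by 0.51 kcal/mol.

cis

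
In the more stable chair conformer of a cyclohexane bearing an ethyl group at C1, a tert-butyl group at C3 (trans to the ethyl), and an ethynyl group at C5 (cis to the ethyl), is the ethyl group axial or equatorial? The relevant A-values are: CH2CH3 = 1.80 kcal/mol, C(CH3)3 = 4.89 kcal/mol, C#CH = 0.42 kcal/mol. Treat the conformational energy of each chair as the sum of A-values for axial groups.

Chair I (ethyl axial, tert-butyl equatorial, ethynyl axial): E = 2.22 kcal/mol.
Chair II (ethyl equatorial, tert-butyl axial, ethynyl equatorial): E = 4.89 kcal/mol.
Chair I is the more stable (lower-energy) conformer, and in that chair the ethyl group is axial.

axial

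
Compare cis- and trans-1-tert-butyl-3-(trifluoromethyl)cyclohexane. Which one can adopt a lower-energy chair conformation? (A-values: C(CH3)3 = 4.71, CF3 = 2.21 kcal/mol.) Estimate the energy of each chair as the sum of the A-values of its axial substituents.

At 1,3 positions (parity same): cis → (e,e or a,a); trans → (a,e or e,a).
Best chair for cis: E = 0.00 kcal/mol; best chair for trans: E = 2.21 kcal/mol.
The cis isomer is lower by 2.21 kcal/mol.

cis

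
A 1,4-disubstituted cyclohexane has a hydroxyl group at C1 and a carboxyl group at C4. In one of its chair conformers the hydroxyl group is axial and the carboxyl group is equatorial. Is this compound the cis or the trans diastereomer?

cis

C1 and C4 have opposite parity, so their axial bonds point in opposite directions.
With opposite-parity carbons, two substituents on the same face are one axial and one equatorial; opposite faces give both axial or both equatorial.
Here the groups are axial/equatorial → same face → cis.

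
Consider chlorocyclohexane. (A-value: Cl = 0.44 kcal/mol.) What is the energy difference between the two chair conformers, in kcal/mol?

0.44 kcal/mol

A monosubstituted cyclohexane has one chair with the chloro group axial (E = A = 0.44 kcal/mol) and one with it equatorial (E = 0).
ΔE = 0.44 − 0 = 0.44 kcal/mol.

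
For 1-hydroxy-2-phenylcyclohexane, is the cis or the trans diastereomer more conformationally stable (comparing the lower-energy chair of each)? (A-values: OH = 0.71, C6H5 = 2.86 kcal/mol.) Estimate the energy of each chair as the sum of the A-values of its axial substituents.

trans

At 1,2 positions (parity opposite): cis → (a,e or e,a); trans → (e,e or a,a).
Best chair for cis: E = 0.71 kcal/mol; best chair for trans: E = 0.00 kcal/mol.
The trans isomer is lower by 0.71 kcal/mol.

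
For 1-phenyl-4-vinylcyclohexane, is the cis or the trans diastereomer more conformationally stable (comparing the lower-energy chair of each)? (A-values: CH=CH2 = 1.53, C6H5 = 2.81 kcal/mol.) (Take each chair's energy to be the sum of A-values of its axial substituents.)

trans

At 1,4 positions (parity opposite): cis → (a,e or e,a); trans → (e,e or a,a).
Best chair for cis: E = 1.53 kcal/mol; best chair for trans: E = 0.00 kcal/mol.
The trans isomer is lower by 1.53 kcal/mol.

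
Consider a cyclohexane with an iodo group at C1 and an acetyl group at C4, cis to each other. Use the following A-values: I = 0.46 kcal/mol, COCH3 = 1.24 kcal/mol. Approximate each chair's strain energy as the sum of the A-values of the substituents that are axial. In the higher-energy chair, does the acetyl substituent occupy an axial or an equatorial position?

axial

C1 and C4 have opposite parity, so for the cis isomer the two substituents are one axial and one equatorial in each chair.
Chair I (iodo axial, acetyl equatorial): E = 0.46 kcal/mol.
Chair II (iodo equatorial, acetyl axial): E = 1.24 kcal/mol.
Chair II is the less stable (higher-energy) conformer, and in that chair the acetyl group is axial.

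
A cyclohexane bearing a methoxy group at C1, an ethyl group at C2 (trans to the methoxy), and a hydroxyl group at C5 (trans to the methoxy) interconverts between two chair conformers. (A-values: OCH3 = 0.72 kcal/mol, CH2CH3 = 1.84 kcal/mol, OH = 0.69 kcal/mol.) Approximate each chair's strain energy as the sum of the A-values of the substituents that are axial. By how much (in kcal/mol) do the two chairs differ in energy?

Chair I (methoxy axial, ethyl axial, hydroxyl equatorial): E = 2.56 kcal/mol.
Chair II (methoxy equatorial, ethyl equatorial, hydroxyl axial): E = 0.69 kcal/mol.
ΔE = 2.56 − 0.69 = 1.87 kcal/mol; chair II is more stable.

1.87 kcal/mol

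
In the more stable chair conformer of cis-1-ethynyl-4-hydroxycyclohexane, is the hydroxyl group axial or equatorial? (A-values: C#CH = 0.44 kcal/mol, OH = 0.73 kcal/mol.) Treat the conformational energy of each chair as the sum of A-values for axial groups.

C1 and C4 have opposite parity, so for the cis isomer the two substituents are one axial and one equatorial in each chair.
Chair I (ethynyl axial, hydroxyl equatorial): E = 0.44 kcal/mol.
Chair II (ethynyl equatorial, hydroxyl axial): E = 0.73 kcal/mol.
Chair I is the more stable (lower-energy) conformer, and in that chair the hydroxyl group is equatorial.

equatorial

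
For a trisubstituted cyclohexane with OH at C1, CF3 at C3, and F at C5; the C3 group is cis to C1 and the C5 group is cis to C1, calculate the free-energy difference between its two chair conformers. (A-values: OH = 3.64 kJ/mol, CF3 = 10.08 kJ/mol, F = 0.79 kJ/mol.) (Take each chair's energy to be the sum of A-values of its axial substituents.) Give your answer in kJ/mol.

Chair I (hydroxyl axial, trifluoromethyl axial, fluoro axial): E = 14.51 kJ/mol.
Chair II (hydroxyl equatorial, trifluoromethyl equatorial, fluoro equatorial): E = 0.00 kJ/mol.
ΔE = 14.51 − 0.00 = 14.51 kJ/mol; chair II is more stable.

14.51 kJ/mol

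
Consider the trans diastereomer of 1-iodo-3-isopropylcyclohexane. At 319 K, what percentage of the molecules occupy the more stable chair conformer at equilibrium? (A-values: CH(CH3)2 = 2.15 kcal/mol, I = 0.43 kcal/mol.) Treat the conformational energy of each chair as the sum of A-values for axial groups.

C1 and C3 have the same parity, so for the trans isomer the two substituents are one axial and one equatorial in each chair.
Chair I (isopropyl axial, iodo equatorial): E = 2.15 kcal/mol; chair II (isopropyl equatorial, iodo axial): E = 0.43 kcal/mol.
ΔG = 1.72 kcal/mol between the two chairs.
K = exp(ΔG/RT) with R = 1.987×10⁻³ kcal mol⁻¹ K⁻¹ and T = 319 K gives K ≈ 15.1.
Fraction in the lower-energy chair = K/(K+1) = 93.8%.

93.8%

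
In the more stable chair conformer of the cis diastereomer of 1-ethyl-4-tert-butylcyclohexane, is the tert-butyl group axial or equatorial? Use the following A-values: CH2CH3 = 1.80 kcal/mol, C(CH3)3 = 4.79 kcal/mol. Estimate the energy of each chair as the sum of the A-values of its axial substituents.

C1 and C4 have opposite parity, so for the cis isomer the two substituents are one axial and one equatorial in each chair.
Chair I (ethyl axial, tert-butyl equatorial): E = 1.80 kcal/mol.
Chair II (ethyl equatorial, tert-butyl axial): E = 4.79 kcal/mol.
Chair I is the more stable (lower-energy) conformer, and in that chair the tert-butyl group is equatorial.

equatorial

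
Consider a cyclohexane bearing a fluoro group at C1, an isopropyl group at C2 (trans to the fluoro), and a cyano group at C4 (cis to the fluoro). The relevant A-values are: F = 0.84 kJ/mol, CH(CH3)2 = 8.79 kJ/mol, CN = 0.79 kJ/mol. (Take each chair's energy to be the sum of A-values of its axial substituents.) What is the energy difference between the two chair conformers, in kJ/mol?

8.84 kJ/mol

Chair I (fluoro axial, isopropyl axial, cyano equatorial): E = 9.63 kJ/mol.
Chair II (fluoro equatorial, isopropyl equatorial, cyano axial): E = 0.79 kJ/mol.
ΔE = 9.63 − 0.79 = 8.84 kJ/mol; chair II is more stable.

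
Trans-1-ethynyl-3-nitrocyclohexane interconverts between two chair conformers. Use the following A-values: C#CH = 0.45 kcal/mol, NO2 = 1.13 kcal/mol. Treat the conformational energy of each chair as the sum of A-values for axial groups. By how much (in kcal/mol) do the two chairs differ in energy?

0.68 kcal/mol

C1 and C3 have the same parity, so for the trans isomer the two substituents are one axial and one equatorial in each chair.
Chair I (ethynyl axial, nitro equatorial): E = 0.45 kcal/mol.
Chair II (ethynyl equatorial, nitro axial): E = 1.13 kcal/mol.
ΔE = 1.13 − 0.45 = 0.68 kcal/mol; chair I is more stable.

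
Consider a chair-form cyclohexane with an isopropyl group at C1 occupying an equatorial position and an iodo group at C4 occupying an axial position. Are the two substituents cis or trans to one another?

cis

C1 and C4 have opposite parity, so their axial bonds point in opposite directions.
With opposite-parity carbons, two substituents on the same face are one axial and one equatorial; opposite faces give both axial or both equatorial.
Here the groups are equatorial/axial → same face → cis.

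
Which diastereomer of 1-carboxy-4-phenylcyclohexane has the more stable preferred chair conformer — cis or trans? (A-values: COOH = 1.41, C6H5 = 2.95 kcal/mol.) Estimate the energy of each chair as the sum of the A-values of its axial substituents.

trans

At 1,4 positions (parity opposite): cis → (a,e or e,a); trans → (e,e or a,a).
Best chair for cis: E = 1.41 kcal/mol; best chair for trans: E = 0.00 kcal/mol.
The trans isomer is lower by 1.41 kcal/mol.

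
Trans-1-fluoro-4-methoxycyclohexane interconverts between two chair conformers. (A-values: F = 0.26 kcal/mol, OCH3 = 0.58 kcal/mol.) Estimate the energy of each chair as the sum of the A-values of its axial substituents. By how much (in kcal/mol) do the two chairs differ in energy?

0.84 kcal/mol

C1 and C4 have opposite parity, so for the trans isomer the two substituents are e,e in one chair and a,a in the other.
Chair I (fluoro axial, methoxy axial): E = 0.84 kcal/mol.
Chair II (fluoro equatorial, methoxy equatorial): E = 0.00 kcal/mol.
ΔE = 0.84 − 0.00 = 0.84 kcal/mol; chair II is more stable.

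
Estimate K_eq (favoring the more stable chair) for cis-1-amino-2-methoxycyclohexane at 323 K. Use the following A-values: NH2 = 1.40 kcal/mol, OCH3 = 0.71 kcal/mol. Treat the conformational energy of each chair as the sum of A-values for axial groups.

C1 and C2 have opposite parity, so for the cis isomer the two substituents are one axial and one equatorial in each chair.
Chair I (amino axial, methoxy equatorial): E = 1.40 kcal/mol; chair II (amino equatorial, methoxy axial): E = 0.71 kcal/mol.
ΔG = 0.69 kcal/mol between the two chairs.
K = exp(ΔG/RT) with R = 1.987×10⁻³ kcal mol⁻¹ K⁻¹ and T = 323 K gives K ≈ 2.93.

K ≈ 2.93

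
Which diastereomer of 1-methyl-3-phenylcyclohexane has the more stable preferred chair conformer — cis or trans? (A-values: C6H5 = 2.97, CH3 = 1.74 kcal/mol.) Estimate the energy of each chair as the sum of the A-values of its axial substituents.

cis

At 1,3 positions (parity same): cis → (e,e or a,a); trans → (a,e or e,a).
Best chair for cis: E = 0.00 kcal/mol; best chair for trans: E = 1.74 kcal/mol.
The cis isomer is lower by 1.74 kcal/mol.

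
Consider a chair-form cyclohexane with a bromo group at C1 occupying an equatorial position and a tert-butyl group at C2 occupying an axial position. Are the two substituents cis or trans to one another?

cis

C1 and C2 have opposite parity, so their axial bonds point in opposite directions.
With opposite-parity carbons, two substituents on the same face are one axial and one equatorial; opposite faces give both axial or both equatorial.
Here the groups are equatorial/axial → same face → cis.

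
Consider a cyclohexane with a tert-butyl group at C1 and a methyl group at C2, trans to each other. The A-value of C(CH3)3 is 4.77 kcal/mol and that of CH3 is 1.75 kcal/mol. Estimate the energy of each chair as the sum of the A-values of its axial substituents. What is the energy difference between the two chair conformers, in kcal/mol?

C1 and C2 have opposite parity, so for the trans isomer the two substituents are e,e in one chair and a,a in the other.
Chair I (tert-butyl axial, methyl axial): E = 6.52 kcal/mol.
Chair II (tert-butyl equatorial, methyl equatorial): E = 0.00 kcal/mol.
ΔE = 6.52 − 0.00 = 6.52 kcal/mol; chair II is more stable.

6.52 kcal/mol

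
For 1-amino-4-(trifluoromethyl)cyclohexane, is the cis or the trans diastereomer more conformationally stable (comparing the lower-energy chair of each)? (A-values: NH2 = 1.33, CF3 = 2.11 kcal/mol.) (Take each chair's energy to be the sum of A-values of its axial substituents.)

trans

At 1,4 positions (parity opposite): cis → (a,e or e,a); trans → (e,e or a,a).
Best chair for cis: E = 1.33 kcal/mol; best chair for trans: E = 0.00 kcal/mol.
The trans isomer is lower by 1.33 kcal/mol.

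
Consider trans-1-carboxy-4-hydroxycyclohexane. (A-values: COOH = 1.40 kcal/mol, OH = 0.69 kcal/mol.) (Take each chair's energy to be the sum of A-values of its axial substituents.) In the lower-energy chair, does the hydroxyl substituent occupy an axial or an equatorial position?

C1 and C4 have opposite parity, so for the trans isomer the two substituents are e,e in one chair and a,a in the other.
Chair I (carboxyl axial, hydroxyl axial): E = 2.09 kcal/mol.
Chair II (carboxyl equatorial, hydroxyl equatorial): E = 0.00 kcal/mol.
Chair II is the more stable (lower-energy) conformer, and in that chair the hydroxyl group is equatorial.

equatorial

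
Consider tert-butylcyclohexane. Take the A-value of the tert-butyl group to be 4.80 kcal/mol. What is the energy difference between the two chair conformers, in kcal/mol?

A monosubstituted cyclohexane has one chair with the tert-butyl group axial (E = A = 4.80 kcal/mol) and one with it equatorial (E = 0).
ΔE = 4.80 − 0 = 4.80 kcal/mol.

4.80 kcal/mol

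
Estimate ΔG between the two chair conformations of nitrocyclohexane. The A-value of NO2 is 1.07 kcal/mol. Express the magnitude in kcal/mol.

1.07 kcal/mol

A monosubstituted cyclohexane has one chair with the nitro group axial (E = A = 1.07 kcal/mol) and one with it equatorial (E = 0).
ΔE = 1.07 − 0 = 1.07 kcal/mol.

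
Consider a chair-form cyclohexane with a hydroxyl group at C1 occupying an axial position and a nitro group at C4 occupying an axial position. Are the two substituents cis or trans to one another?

C1 and C4 have opposite parity, so their axial bonds point in opposite directions.
With opposite-parity carbons, two substituents on the same face are one axial and one equatorial; opposite faces give both axial or both equatorial.
Here the groups are axial/axial → opposite face → trans.

trans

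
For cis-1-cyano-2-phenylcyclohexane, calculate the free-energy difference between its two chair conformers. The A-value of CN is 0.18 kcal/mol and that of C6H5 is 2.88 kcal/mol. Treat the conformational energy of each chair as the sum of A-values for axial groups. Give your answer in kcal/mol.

2.70 kcal/mol

C1 and C2 have opposite parity, so for the cis isomer the two substituents are one axial and one equatorial in each chair.
Chair I (cyano axial, phenyl equatorial): E = 0.18 kcal/mol.
Chair II (cyano equatorial, phenyl axial): E = 2.88 kcal/mol.
ΔE = 2.88 − 0.18 = 2.70 kcal/mol; chair I is more stable.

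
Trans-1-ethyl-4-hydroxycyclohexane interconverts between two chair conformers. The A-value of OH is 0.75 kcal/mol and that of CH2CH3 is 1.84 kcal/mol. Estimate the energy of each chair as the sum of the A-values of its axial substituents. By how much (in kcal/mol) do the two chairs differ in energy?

C1 and C4 have opposite parity, so for the trans isomer the two substituents are e,e in one chair and a,a in the other.
Chair I (hydroxyl axial, ethyl axial): E = 2.59 kcal/mol.
Chair II (hydroxyl equatorial, ethyl equatorial): E = 0.00 kcal/mol.
ΔE = 2.59 − 0.00 = 2.59 kcal/mol; chair II is more stable.

2.59 kcal/mol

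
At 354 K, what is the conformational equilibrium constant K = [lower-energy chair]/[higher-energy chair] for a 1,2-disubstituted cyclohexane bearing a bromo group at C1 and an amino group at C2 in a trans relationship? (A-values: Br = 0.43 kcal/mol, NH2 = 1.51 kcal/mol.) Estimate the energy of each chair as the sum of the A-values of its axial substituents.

C1 and C2 have opposite parity, so for the trans isomer the two substituents are e,e in one chair and a,a in the other.
Chair I (bromo axial, amino axial): E = 1.94 kcal/mol; chair II (bromo equatorial, amino equatorial): E = 0.00 kcal/mol.
ΔG = 1.94 kcal/mol between the two chairs.
K = exp(ΔG/RT) with R = 1.987×10⁻³ kcal mol⁻¹ K⁻¹ and T = 354 K gives K ≈ 15.8.

K ≈ 15.8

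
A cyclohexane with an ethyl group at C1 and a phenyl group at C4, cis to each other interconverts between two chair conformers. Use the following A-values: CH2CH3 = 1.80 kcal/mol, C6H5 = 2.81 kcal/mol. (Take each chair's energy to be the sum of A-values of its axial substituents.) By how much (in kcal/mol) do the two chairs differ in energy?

1.01 kcal/mol

C1 and C4 have opposite parity, so for the cis isomer the two substituents are one axial and one equatorial in each chair.
Chair I (ethyl axial, phenyl equatorial): E = 1.80 kcal/mol.
Chair II (ethyl equatorial, phenyl axial): E = 2.81 kcal/mol.
ΔE = 2.81 − 1.80 = 1.01 kcal/mol; chair I is more stable.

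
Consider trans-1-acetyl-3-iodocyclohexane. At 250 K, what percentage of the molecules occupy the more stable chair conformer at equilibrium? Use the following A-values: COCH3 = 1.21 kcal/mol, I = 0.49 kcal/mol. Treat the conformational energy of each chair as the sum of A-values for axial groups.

81.0%

C1 and C3 have the same parity, so for the trans isomer the two substituents are one axial and one equatorial in each chair.
Chair I (acetyl axial, iodo equatorial): E = 1.21 kcal/mol; chair II (acetyl equatorial, iodo axial): E = 0.49 kcal/mol.
ΔG = 0.72 kcal/mol between the two chairs.
K = exp(ΔG/RT) with R = 1.987×10⁻³ kcal mol⁻¹ K⁻¹ and T = 250 K gives K ≈ 4.26.
Fraction in the lower-energy chair = K/(K+1) = 81.0%.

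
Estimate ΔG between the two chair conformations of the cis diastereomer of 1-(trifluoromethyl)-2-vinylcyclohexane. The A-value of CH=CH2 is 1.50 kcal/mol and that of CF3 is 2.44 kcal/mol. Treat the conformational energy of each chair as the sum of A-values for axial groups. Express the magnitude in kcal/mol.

0.94 kcal/mol

C1 and C2 have opposite parity, so for the cis isomer the two substituents are one axial and one equatorial in each chair.
Chair I (vinyl axial, trifluoromethyl equatorial): E = 1.50 kcal/mol.
Chair II (vinyl equatorial, trifluoromethyl axial): E = 2.44 kcal/mol.
ΔE = 2.44 − 1.50 = 0.94 kcal/mol; chair I is more stable.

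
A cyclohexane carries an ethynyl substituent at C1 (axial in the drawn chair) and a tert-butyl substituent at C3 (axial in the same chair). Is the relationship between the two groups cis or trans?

cis

C1 and C3 have the same parity, so their axial bonds point in the same direction.
With same-parity carbons, two substituents on the same face are both axial or both equatorial; opposite faces give one of each.
Here the groups are axial/axial → same face → cis.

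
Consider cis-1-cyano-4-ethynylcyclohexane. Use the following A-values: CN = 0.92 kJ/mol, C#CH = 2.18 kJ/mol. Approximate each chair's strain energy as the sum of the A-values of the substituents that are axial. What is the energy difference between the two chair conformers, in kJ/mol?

1.26 kJ/mol

C1 and C4 have opposite parity, so for the cis isomer the two substituents are one axial and one equatorial in each chair.
Chair I (cyano axial, ethynyl equatorial): E = 0.92 kJ/mol.
Chair II (cyano equatorial, ethynyl axial): E = 2.18 kJ/mol.
ΔE = 2.18 − 0.92 = 1.26 kJ/mol; chair I is more stable.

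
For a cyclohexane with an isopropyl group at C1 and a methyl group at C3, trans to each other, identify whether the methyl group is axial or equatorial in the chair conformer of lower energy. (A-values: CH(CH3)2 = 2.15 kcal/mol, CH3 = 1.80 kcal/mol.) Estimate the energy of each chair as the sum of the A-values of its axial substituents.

axial

C1 and C3 have the same parity, so for the trans isomer the two substituents are one axial and one equatorial in each chair.
Chair I (isopropyl axial, methyl equatorial): E = 2.15 kcal/mol.
Chair II (isopropyl equatorial, methyl axial): E = 1.80 kcal/mol.
Chair II is the more stable (lower-energy) conformer, and in that chair the methyl group is axial.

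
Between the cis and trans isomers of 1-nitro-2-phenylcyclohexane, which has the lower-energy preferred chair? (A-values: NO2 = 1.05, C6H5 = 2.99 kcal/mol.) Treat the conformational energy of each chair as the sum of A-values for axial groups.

trans

At 1,2 positions (parity opposite): cis → (a,e or e,a); trans → (e,e or a,a).
Best chair for cis: E = 1.05 kcal/mol; best chair for trans: E = 0.00 kcal/mol.
The trans isomer is lower by 1.05 kcal/mol.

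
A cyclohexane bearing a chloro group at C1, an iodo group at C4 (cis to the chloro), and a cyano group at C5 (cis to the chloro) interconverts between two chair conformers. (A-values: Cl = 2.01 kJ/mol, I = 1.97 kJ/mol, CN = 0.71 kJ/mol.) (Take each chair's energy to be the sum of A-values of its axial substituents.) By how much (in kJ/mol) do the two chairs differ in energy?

0.75 kJ/mol

Chair I (chloro axial, iodo equatorial, cyano axial): E = 2.72 kJ/mol.
Chair II (chloro equatorial, iodo axial, cyano equatorial): E = 1.97 kJ/mol.
ΔE = 2.72 − 1.97 = 0.75 kJ/mol; chair II is more stable.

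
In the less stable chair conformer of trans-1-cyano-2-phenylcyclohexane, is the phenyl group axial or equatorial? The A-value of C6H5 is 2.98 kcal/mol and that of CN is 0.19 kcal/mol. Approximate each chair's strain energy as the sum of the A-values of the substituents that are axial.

axial

C1 and C2 have opposite parity, so for the trans isomer the two substituents are e,e in one chair and a,a in the other.
Chair I (phenyl axial, cyano axial): E = 3.17 kcal/mol.
Chair II (phenyl equatorial, cyano equatorial): E = 0.00 kcal/mol.
Chair I is the less stable (higher-energy) conformer, and in that chair the phenyl group is axial.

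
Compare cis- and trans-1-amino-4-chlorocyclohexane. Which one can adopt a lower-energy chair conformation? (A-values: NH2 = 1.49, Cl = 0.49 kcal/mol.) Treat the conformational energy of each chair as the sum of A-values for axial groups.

At 1,4 positions (parity opposite): cis → (a,e or e,a); trans → (e,e or a,a).
Best chair for cis: E = 0.49 kcal/mol; best chair for trans: E = 0.00 kcal/mol.
The trans isomer is lower by 0.49 kcal/mol.

trans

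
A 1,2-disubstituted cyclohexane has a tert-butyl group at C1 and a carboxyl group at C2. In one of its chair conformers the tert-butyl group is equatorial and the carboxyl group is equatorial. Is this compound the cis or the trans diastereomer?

trans

C1 and C2 have opposite parity, so their axial bonds point in opposite directions.
With opposite-parity carbons, two substituents on the same face are one axial and one equatorial; opposite faces give both axial or both equatorial.
Here the groups are equatorial/equatorial → opposite face → trans.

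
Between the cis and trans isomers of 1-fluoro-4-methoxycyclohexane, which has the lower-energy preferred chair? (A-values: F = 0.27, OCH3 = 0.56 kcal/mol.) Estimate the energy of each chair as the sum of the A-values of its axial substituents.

trans

At 1,4 positions (parity opposite): cis → (a,e or e,a); trans → (e,e or a,a).
Best chair for cis: E = 0.27 kcal/mol; best chair for trans: E = 0.00 kcal/mol.
The trans isomer is lower by 0.27 kcal/mol.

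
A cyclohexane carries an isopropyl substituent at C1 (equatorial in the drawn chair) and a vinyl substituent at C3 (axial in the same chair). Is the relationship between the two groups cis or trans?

C1 and C3 have the same parity, so their axial bonds point in the same direction.
With same-parity carbons, two substituents on the same face are both axial or both equatorial; opposite faces give one of each.
Here the groups are equatorial/axial → opposite face → trans.

trans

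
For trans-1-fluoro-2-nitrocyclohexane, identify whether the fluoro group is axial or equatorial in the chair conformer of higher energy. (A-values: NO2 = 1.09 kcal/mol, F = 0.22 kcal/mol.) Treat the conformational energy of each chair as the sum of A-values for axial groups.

axial

C1 and C2 have opposite parity, so for the trans isomer the two substituents are e,e in one chair and a,a in the other.
Chair I (nitro axial, fluoro axial): E = 1.31 kcal/mol.
Chair II (nitro equatorial, fluoro equatorial): E = 0.00 kcal/mol.
Chair I is the less stable (higher-energy) conformer, and in that chair the fluoro group is axial.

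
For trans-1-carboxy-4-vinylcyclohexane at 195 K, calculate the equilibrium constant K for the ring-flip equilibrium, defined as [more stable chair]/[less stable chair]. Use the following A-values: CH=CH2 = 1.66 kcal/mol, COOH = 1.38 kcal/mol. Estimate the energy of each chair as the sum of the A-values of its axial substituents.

K ≈ 2555

C1 and C4 have opposite parity, so for the trans isomer the two substituents are e,e in one chair and a,a in the other.
Chair I (vinyl axial, carboxyl axial): E = 3.04 kcal/mol; chair II (vinyl equatorial, carboxyl equatorial): E = 0.00 kcal/mol.
ΔG = 3.04 kcal/mol between the two chairs.
K = exp(ΔG/RT) with R = 1.987×10⁻³ kcal mol⁻¹ K⁻¹ and T = 195 K gives K ≈ 2.56e+03.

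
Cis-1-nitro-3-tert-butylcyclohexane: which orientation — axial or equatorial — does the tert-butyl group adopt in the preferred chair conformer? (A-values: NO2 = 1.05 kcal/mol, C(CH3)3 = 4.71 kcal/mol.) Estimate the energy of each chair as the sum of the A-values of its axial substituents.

C1 and C3 have the same parity, so for the cis isomer the two substituents are e,e in one chair and a,a in the other.
Chair I (nitro axial, tert-butyl axial): E = 5.76 kcal/mol.
Chair II (nitro equatorial, tert-butyl equatorial): E = 0.00 kcal/mol.
Chair II is the more stable (lower-energy) conformer, and in that chair the tert-butyl group is equatorial.

equatorial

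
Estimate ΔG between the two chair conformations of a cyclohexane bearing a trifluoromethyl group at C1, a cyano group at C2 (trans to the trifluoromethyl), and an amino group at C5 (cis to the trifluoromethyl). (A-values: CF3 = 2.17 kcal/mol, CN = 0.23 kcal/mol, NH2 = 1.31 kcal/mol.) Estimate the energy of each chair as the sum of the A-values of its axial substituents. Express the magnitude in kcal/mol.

Chair I (trifluoromethyl axial, cyano axial, amino axial): E = 3.71 kcal/mol.
Chair II (trifluoromethyl equatorial, cyano equatorial, amino equatorial): E = 0.00 kcal/mol.
ΔE = 3.71 − 0.00 = 3.71 kcal/mol; chair II is more stable.

3.71 kcal/mol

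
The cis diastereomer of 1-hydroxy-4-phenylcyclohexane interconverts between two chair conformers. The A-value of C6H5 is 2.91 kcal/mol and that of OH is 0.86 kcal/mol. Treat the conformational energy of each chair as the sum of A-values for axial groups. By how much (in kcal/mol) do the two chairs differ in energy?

2.05 kcal/mol

C1 and C4 have opposite parity, so for the cis isomer the two substituents are one axial and one equatorial in each chair.
Chair I (phenyl axial, hydroxyl equatorial): E = 2.91 kcal/mol.
Chair II (phenyl equatorial, hydroxyl axial): E = 0.86 kcal/mol.
ΔE = 2.91 − 0.86 = 2.05 kcal/mol; chair II is more stable.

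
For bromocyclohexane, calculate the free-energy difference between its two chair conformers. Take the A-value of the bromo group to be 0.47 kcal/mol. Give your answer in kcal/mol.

A monosubstituted cyclohexane has one chair with the bromo group axial (E = A = 0.47 kcal/mol) and one with it equatorial (E = 0).
ΔE = 0.47 − 0 = 0.47 kcal/mol.

0.47 kcal/mol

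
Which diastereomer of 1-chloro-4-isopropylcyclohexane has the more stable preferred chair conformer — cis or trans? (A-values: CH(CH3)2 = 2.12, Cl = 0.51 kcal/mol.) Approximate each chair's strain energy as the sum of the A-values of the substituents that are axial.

trans

At 1,4 positions (parity opposite): cis → (a,e or e,a); trans → (e,e or a,a).
Best chair for cis: E = 0.51 kcal/mol; best chair for trans: E = 0.00 kcal/mol.
The trans isomer is lower by 0.51 kcal/mol.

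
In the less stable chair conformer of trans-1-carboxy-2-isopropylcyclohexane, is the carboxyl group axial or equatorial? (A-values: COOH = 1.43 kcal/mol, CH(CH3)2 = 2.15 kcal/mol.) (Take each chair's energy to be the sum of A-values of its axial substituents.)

C1 and C2 have opposite parity, so for the trans isomer the two substituents are e,e in one chair and a,a in the other.
Chair I (carboxyl axial, isopropyl axial): E = 3.58 kcal/mol.
Chair II (carboxyl equatorial, isopropyl equatorial): E = 0.00 kcal/mol.
Chair I is the less stable (higher-energy) conformer, and in that chair the carboxyl group is axial.

axial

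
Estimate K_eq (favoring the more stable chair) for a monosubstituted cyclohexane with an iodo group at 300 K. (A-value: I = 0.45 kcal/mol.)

K ≈ 2.13

One chair has the iodo group axial (E = 0.45 kcal/mol) and the other has it equatorial (E = 0).
ΔG = 0.45 kcal/mol between the two chairs.
K = exp(ΔG/RT) with R = 1.987×10⁻³ kcal mol⁻¹ K⁻¹ and T = 300 K gives K ≈ 2.13.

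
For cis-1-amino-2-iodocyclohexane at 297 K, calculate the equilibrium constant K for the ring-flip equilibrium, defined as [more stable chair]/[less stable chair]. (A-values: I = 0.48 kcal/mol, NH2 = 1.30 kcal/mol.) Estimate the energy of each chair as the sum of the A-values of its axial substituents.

K ≈ 4.01

C1 and C2 have opposite parity, so for the cis isomer the two substituents are one axial and one equatorial in each chair.
Chair I (iodo axial, amino equatorial): E = 0.48 kcal/mol; chair II (iodo equatorial, amino axial): E = 1.30 kcal/mol.
ΔG = 0.82 kcal/mol between the two chairs.
K = exp(ΔG/RT) with R = 1.987×10⁻³ kcal mol⁻¹ K⁻¹ and T = 297 K gives K ≈ 4.01.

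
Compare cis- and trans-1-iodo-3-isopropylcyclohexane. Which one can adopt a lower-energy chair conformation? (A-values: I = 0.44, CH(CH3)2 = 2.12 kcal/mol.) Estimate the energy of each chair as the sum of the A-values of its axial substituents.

At 1,3 positions (parity same): cis → (e,e or a,a); trans → (a,e or e,a).
Best chair for cis: E = 0.00 kcal/mol; best chair for trans: E = 0.44 kcal/mol.
The cis isomer is lower by 0.44 kcal/mol.

cis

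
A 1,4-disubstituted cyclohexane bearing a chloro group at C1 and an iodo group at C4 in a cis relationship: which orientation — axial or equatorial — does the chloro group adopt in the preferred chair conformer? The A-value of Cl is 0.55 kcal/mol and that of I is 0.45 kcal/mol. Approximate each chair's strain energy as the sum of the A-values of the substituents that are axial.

equatorial

C1 and C4 have opposite parity, so for the cis isomer the two substituents are one axial and one equatorial in each chair.
Chair I (chloro axial, iodo equatorial): E = 0.55 kcal/mol.
Chair II (chloro equatorial, iodo axial): E = 0.45 kcal/mol.
Chair II is the more stable (lower-energy) conformer, and in that chair the chloro group is equatorial.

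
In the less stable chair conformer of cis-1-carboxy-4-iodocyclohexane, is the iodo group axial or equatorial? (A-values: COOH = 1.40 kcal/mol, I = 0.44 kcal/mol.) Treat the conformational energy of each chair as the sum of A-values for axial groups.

C1 and C4 have opposite parity, so for the cis isomer the two substituents are one axial and one equatorial in each chair.
Chair I (carboxyl axial, iodo equatorial): E = 1.40 kcal/mol.
Chair II (carboxyl equatorial, iodo axial): E = 0.44 kcal/mol.
Chair I is the less stable (higher-energy) conformer, and in that chair the iodo group is equatorial.

equatorial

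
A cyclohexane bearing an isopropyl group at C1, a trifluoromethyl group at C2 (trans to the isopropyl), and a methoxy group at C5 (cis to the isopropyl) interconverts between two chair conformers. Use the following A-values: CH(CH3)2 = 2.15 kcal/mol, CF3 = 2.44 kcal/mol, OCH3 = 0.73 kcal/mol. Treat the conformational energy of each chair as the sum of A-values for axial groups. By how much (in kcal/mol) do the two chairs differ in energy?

Chair I (isopropyl axial, trifluoromethyl axial, methoxy axial): E = 5.32 kcal/mol.
Chair II (isopropyl equatorial, trifluoromethyl equatorial, methoxy equatorial): E = 0.00 kcal/mol.
ΔE = 5.32 − 0.00 = 5.32 kcal/mol; chair II is more stable.

5.32 kcal/mol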